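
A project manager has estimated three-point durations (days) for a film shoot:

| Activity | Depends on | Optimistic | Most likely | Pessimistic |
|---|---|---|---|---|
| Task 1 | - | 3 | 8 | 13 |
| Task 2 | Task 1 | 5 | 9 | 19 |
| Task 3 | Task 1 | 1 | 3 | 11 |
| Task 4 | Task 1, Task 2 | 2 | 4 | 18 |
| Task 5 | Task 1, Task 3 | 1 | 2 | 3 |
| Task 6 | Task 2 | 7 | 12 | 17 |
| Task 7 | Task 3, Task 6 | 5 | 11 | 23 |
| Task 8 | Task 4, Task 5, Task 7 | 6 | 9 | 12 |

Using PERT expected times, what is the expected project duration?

te_Task 1 = (3 + 4·8 + 13)/6 = 48/6 = 8
te_Task 2 = (5 + 4·9 + 19)/6 = 60/6 = 10
te_Task 3 = (1 + 4·3 + 11)/6 = 24/6 = 4
te_Task 4 = (2 + 4·4 + 18)/6 = 36/6 = 6
te_Task 5 = (1 + 4·2 + 3)/6 = 12/6 = 2
te_Task 6 = (7 + 4·12 + 17)/6 = 72/6 = 12
te_Task 7 = (5 + 4·11 + 23)/6 = 72/6 = 12
te_Task 8 = (6 + 4·9 + 12)/6 = 54/6 = 9

Forward pass:
ES_Task 1 = 0; EF_Task 1 = 8
ES_Task 2 = 8; EF_Task 2 = 8+10 = 18
ES_Task 3 = 8; EF_Task 3 = 8+4 = 12
ES_Task 4 = max(EF_Task 1=8, EF_Task 2=18) = 18; EF_Task 4 = 18+6 = 24
ES_Task 5 = max(EF_Task 1=8, EF_Task 3=12) = 12; EF_Task 5 = 12+2 = 14
ES_Task 6 = 18; EF_Task 6 = 18+12 = 30
ES_Task 7 = max(EF_Task 3=12, EF_Task 6=30) = 30; EF_Task 7 = 30+12 = 42
ES_Task 8 = max(EF_Task 4=24, EF_Task 5=14, EF_Task 7=42) = 42; EF_Task 8 = 42+9 = 51
Expected project duration μ = 51 days. Critical path: Task 1 → Task 2 → Task 6 → Task 7 → Task 8.

51 days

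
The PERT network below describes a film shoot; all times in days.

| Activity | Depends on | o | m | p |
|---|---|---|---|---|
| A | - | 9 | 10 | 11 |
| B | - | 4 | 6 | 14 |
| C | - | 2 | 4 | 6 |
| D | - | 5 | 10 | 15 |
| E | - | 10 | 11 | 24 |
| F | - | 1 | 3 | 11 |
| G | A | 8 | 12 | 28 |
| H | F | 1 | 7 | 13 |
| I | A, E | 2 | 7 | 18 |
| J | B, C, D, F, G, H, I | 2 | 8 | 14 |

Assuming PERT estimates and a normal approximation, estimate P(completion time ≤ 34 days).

te_A = (9 + 4·10 + 11)/6 = 60/6 = 10; σ²_A = ((11−9)/6)² = 0.111
te_B = (4 + 4·6 + 14)/6 = 42/6 = 7; σ²_B = ((14−4)/6)² = 2.778
te_C = (2 + 4·4 + 6)/6 = 24/6 = 4; σ²_C = ((6−2)/6)² = 0.444
te_D = (5 + 4·10 + 15)/6 = 60/6 = 10; σ²_D = ((15−5)/6)² = 2.778
te_E = (10 + 4·11 + 24)/6 = 78/6 = 13; σ²_E = ((24−10)/6)² = 5.444
te_F = (1 + 4·3 + 11)/6 = 24/6 = 4; σ²_F = ((11−1)/6)² = 2.778
te_G = (8 + 4·12 + 28)/6 = 84/6 = 14; σ²_G = ((28−8)/6)² = 11.111
te_H = (1 + 4·7 + 13)/6 = 42/6 = 7; σ²_H = ((13−1)/6)² = 4.000
te_I = (2 + 4·7 + 18)/6 = 48/6 = 8; σ²_I = ((18−2)/6)² = 7.111
te_J = (2 + 4·8 + 14)/6 = 48/6 = 8; σ²_J = ((14−2)/6)² = 4.000

Forward pass:
ES_A = 0; EF_A = 10
ES_B = 0; EF_B = 7
ES_C = 0; EF_C = 4
ES_D = 0; EF_D = 10
ES_E = 0; EF_E = 13
ES_F = 0; EF_F = 4
ES_G = 10; EF_G = 10+14 = 24
ES_H = 4; EF_H = 4+7 = 11
ES_I = max(EF_A=10, EF_E=13) = 13; EF_I = 13+8 = 21
ES_J = max(EF_B=7, EF_C=4, EF_D=10, EF_F=4, EF_G=24, EF_H=11, EF_I=21) = 24; EF_J = 24+8 = 32
Expected project duration μ = 32 days. Critical path: A → G → J.

Variance along critical path = 0.111 + 11.111 + 4.000 = 15.222; σ = √15.222 = 3.902 days.
Z = (34 − 32) / 3.902 = 0.513
P(T ≤ 34) = Φ(0.513) ≈ 0.696

0.696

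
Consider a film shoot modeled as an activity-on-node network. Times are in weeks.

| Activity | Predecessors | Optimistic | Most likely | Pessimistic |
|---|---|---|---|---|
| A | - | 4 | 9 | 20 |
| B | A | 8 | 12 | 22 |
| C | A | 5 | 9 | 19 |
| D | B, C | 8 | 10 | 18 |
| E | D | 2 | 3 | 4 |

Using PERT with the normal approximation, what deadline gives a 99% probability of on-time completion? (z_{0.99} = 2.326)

46.1 weeks

te_A = (4 + 4·9 + 20)/6 = 60/6 = 10; σ²_A = ((20−4)/6)² = 7.111
te_B = (8 + 4·12 + 22)/6 = 78/6 = 13; σ²_B = ((22−8)/6)² = 5.444
te_C = (5 + 4·9 + 19)/6 = 60/6 = 10; σ²_C = ((19−5)/6)² = 5.444
te_D = (8 + 4·10 + 18)/6 = 66/6 = 11; σ²_D = ((18−8)/6)² = 2.778
te_E = (2 + 4·3 + 4)/6 = 18/6 = 3; σ²_E = ((4−2)/6)² = 0.111

Forward pass:
ES_A = 0; EF_A = 10
ES_B = 10; EF_B = 10+13 = 23
ES_C = 10; EF_C = 10+10 = 20
ES_D = max(EF_B=23, EF_C=20) = 23; EF_D = 23+11 = 34
ES_E = 34; EF_E = 34+3 = 37
Expected project duration μ = 37 weeks. Critical path: A → B → D → E.

Variance along critical path = 7.111 + 5.444 + 2.778 + 0.111 = 15.444; σ = 3.930 weeks.
D = μ + z·σ = 37 + 2.326·3.930 = 46.1 weeks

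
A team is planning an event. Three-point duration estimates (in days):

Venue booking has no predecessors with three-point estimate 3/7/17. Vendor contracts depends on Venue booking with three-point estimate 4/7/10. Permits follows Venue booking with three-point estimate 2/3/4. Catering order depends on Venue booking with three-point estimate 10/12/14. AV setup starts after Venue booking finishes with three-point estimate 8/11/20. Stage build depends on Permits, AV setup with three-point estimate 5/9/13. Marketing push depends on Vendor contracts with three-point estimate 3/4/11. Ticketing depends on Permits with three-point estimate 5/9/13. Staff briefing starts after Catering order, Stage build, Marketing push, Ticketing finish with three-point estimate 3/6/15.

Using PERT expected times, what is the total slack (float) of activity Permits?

9 days

te_Venue booking = (3 + 4·7 + 17)/6 = 48/6 = 8
te_Vendor contracts = (4 + 4·7 + 10)/6 = 42/6 = 7
te_Permits = (2 + 4·3 + 4)/6 = 18/6 = 3
te_Catering order = (10 + 4·12 + 14)/6 = 72/6 = 12
te_AV setup = (8 + 4·11 + 20)/6 = 72/6 = 12
te_Stage build = (5 + 4·9 + 13)/6 = 54/6 = 9
te_Marketing push = (3 + 4·4 + 11)/6 = 30/6 = 5
te_Ticketing = (5 + 4·9 + 13)/6 = 54/6 = 9
te_Staff briefing = (3 + 4·6 + 15)/6 = 42/6 = 7

Forward pass:
ES_Venue booking = 0; EF_Venue booking = 8
ES_Vendor contracts = 8; EF_Vendor contracts = 8+7 = 15
ES_Permits = 8; EF_Permits = 8+3 = 11
ES_Catering order = 8; EF_Catering order = 8+12 = 20
ES_AV setup = 8; EF_AV setup = 8+12 = 20
ES_Stage build = max(EF_Permits=11, EF_AV setup=20) = 20; EF_Stage build = 20+9 = 29
ES_Marketing push = 15; EF_Marketing push = 15+5 = 20
ES_Ticketing = 11; EF_Ticketing = 11+9 = 20
ES_Staff briefing = max(EF_Catering order=20, EF_Stage build=29, EF_Marketing push=20, EF_Ticketing=20) = 29; EF_Staff briefing = 29+7 = 36
Expected project duration μ = 36 days. Critical path: Venue booking → AV setup → Stage build → Staff briefing.

Backward pass:
LF_Staff briefing = 36; LS_Staff briefing = 36−7 = 29
LF_Ticketing = LS_Staff briefing = 29; LS_Ticketing = 29−9 = 20
LF_Marketing push = LS_Staff briefing = 29; LS_Marketing push = 29−5 = 24
LF_Stage build = LS_Staff briefing = 29; LS_Stage build = 29−9 = 20
LF_AV setup = LS_Stage build = 20; LS_AV setup = 20−12 = 8
LF_Catering order = LS_Staff briefing = 29; LS_Catering order = 29−12 = 17
LF_Permits = min(LS_Stage build=20, LS_Ticketing=20) = 20; LS_Permits = 20−3 = 17
LF_Vendor contracts = LS_Marketing push = 24; LS_Vendor contracts = 24−7 = 17
LF_Venue booking = min(LS_Vendor contracts=17, LS_Permits=17, LS_Catering order=17, LS_AV setup=8) = 8; LS_Venue booking = 8−8 = 0
Slack_Permits = LS_Permits − ES_Permits = 17 − 8 = 9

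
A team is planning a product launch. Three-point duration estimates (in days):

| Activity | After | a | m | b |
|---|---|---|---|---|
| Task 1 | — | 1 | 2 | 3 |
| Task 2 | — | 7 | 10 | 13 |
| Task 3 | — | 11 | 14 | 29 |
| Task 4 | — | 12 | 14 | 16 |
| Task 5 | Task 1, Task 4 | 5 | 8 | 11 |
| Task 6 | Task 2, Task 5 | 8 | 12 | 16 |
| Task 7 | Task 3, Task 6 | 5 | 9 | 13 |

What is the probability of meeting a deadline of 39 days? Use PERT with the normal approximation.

te_Task 1 = (1 + 4·2 + 3)/6 = 12/6 = 2; σ²_Task 1 = ((3−1)/6)² = 0.111
te_Task 2 = (7 + 4·10 + 13)/6 = 60/6 = 10; σ²_Task 2 = ((13−7)/6)² = 1.000
te_Task 3 = (11 + 4·14 + 29)/6 = 96/6 = 16; σ²_Task 3 = ((29−11)/6)² = 9.000
te_Task 4 = (12 + 4·14 + 16)/6 = 84/6 = 14; σ²_Task 4 = ((16−12)/6)² = 0.444
te_Task 5 = (5 + 4·8 + 11)/6 = 48/6 = 8; σ²_Task 5 = ((11−5)/6)² = 1.000
te_Task 6 = (8 + 4·12 + 16)/6 = 72/6 = 12; σ²_Task 6 = ((16−8)/6)² = 1.778
te_Task 7 = (5 + 4·9 + 13)/6 = 54/6 = 9; σ²_Task 7 = ((13−5)/6)² = 1.778

Forward pass:
ES_Task 1 = 0; EF_Task 1 = 2
ES_Task 2 = 0; EF_Task 2 = 10
ES_Task 3 = 0; EF_Task 3 = 16
ES_Task 4 = 0; EF_Task 4 = 14
ES_Task 5 = max(EF_Task 1=2, EF_Task 4=14) = 14; EF_Task 5 = 14+8 = 22
ES_Task 6 = max(EF_Task 2=10, EF_Task 5=22) = 22; EF_Task 6 = 22+12 = 34
ES_Task 7 = max(EF_Task 3=16, EF_Task 6=34) = 34; EF_Task 7 = 34+9 = 43
Expected project duration μ = 43 days. Critical path: Task 4 → Task 5 → Task 6 → Task 7.

Variance along critical path = 0.444 + 1.000 + 1.778 + 1.778 = 5.000; σ = √5.000 = 2.236 days.
Z = (39 − 43) / 2.236 = -1.789
P(T ≤ 39) = Φ(-1.789) ≈ 0.037

0.037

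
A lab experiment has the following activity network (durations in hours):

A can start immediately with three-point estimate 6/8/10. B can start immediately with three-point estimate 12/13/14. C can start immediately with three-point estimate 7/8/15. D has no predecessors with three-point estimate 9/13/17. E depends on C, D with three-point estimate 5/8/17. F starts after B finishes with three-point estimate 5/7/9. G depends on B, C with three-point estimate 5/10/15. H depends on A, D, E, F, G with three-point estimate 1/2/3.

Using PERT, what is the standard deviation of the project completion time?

1.73 hours

te_A = (6 + 4·8 + 10)/6 = 48/6 = 8; σ²_A = ((10−6)/6)² = 0.444
te_B = (12 + 4·13 + 14)/6 = 78/6 = 13; σ²_B = ((14−12)/6)² = 0.111
te_C = (7 + 4·8 + 15)/6 = 54/6 = 9; σ²_C = ((15−7)/6)² = 1.778
te_D = (9 + 4·13 + 17)/6 = 78/6 = 13; σ²_D = ((17−9)/6)² = 1.778
te_E = (5 + 4·8 + 17)/6 = 54/6 = 9; σ²_E = ((17−5)/6)² = 4.000
te_F = (5 + 4·7 + 9)/6 = 42/6 = 7; σ²_F = ((9−5)/6)² = 0.444
te_G = (5 + 4·10 + 15)/6 = 60/6 = 10; σ²_G = ((15−5)/6)² = 2.778
te_H = (1 + 4·2 + 3)/6 = 12/6 = 2; σ²_H = ((3−1)/6)² = 0.111

Forward pass:
ES_A = 0; EF_A = 8
ES_B = 0; EF_B = 13
ES_C = 0; EF_C = 9
ES_D = 0; EF_D = 13
ES_E = max(EF_C=9, EF_D=13) = 13; EF_E = 13+9 = 22
ES_F = 13; EF_F = 13+7 = 20
ES_G = max(EF_B=13, EF_C=9) = 13; EF_G = 13+10 = 23
ES_H = max(EF_A=8, EF_D=13, EF_E=22, EF_F=20, EF_G=23) = 23; EF_H = 23+2 = 25
Expected project duration μ = 25 hours. Critical path: B → G → H.

Variance along critical path = 0.111 + 2.778 + 0.111 = 3.000
σ = √3.000 = 1.732 hours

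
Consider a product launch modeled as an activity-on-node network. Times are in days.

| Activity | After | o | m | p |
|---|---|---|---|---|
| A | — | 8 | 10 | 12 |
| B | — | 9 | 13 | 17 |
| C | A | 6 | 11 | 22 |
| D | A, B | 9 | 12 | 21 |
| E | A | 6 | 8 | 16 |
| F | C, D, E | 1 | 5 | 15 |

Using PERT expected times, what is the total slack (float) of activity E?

te_A = (8 + 4·10 + 12)/6 = 60/6 = 10
te_B = (9 + 4·13 + 17)/6 = 78/6 = 13
te_C = (6 + 4·11 + 22)/6 = 72/6 = 12
te_D = (9 + 4·12 + 21)/6 = 78/6 = 13
te_E = (6 + 4·8 + 16)/6 = 54/6 = 9
te_F = (1 + 4·5 + 15)/6 = 36/6 = 6

Forward pass:
ES_A = 0; EF_A = 10
ES_B = 0; EF_B = 13
ES_C = 10; EF_C = 10+12 = 22
ES_D = max(EF_A=10, EF_B=13) = 13; EF_D = 13+13 = 26
ES_E = 10; EF_E = 10+9 = 19
ES_F = max(EF_C=22, EF_D=26, EF_E=19) = 26; EF_F = 26+6 = 32
Expected project duration μ = 32 days. Critical path: B → D → F.

Backward pass:
LF_F = 32; LS_F = 32−6 = 26
LF_E = LS_F = 26; LS_E = 26−9 = 17
LF_D = LS_F = 26; LS_D = 26−13 = 13
LF_C = LS_F = 26; LS_C = 26−12 = 14
LF_B = LS_D = 13; LS_B = 13−13 = 0
LF_A = min(LS_C=14, LS_D=13, LS_E=17) = 13; LS_A = 13−10 = 3
Slack_E = LS_E − ES_E = 17 − 10 = 7

7 days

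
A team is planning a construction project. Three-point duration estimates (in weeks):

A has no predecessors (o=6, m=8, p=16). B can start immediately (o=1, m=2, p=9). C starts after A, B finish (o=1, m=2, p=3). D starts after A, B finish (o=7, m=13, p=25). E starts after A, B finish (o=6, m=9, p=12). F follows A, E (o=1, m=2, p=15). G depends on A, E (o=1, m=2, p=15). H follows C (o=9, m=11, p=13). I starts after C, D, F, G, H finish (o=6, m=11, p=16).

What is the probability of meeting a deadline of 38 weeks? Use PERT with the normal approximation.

0.853

te_A = (6 + 4·8 + 16)/6 = 54/6 = 9; σ²_A = ((16−6)/6)² = 2.778
te_B = (1 + 4·2 + 9)/6 = 18/6 = 3; σ²_B = ((9−1)/6)² = 1.778
te_C = (1 + 4·2 + 3)/6 = 12/6 = 2; σ²_C = ((3−1)/6)² = 0.111
te_D = (7 + 4·13 + 25)/6 = 84/6 = 14; σ²_D = ((25−7)/6)² = 9.000
te_E = (6 + 4·9 + 12)/6 = 54/6 = 9; σ²_E = ((12−6)/6)² = 1.000
te_F = (1 + 4·2 + 15)/6 = 24/6 = 4; σ²_F = ((15−1)/6)² = 5.444
te_G = (1 + 4·2 + 15)/6 = 24/6 = 4; σ²_G = ((15−1)/6)² = 5.444
te_H = (9 + 4·11 + 13)/6 = 66/6 = 11; σ²_H = ((13−9)/6)² = 0.444
te_I = (6 + 4·11 + 16)/6 = 66/6 = 11; σ²_I = ((16−6)/6)² = 2.778

Forward pass:
ES_A = 0; EF_A = 9
ES_B = 0; EF_B = 3
ES_C = max(EF_A=9, EF_B=3) = 9; EF_C = 9+2 = 11
ES_D = max(EF_A=9, EF_B=3) = 9; EF_D = 9+14 = 23
ES_E = max(EF_A=9, EF_B=3) = 9; EF_E = 9+9 = 18
ES_F = max(EF_A=9, EF_E=18) = 18; EF_F = 18+4 = 22
ES_G = max(EF_A=9, EF_E=18) = 18; EF_G = 18+4 = 22
ES_H = 11; EF_H = 11+11 = 22
ES_I = max(EF_C=11, EF_D=23, EF_F=22, EF_G=22, EF_H=22) = 23; EF_I = 23+11 = 34
Expected project duration μ = 34 weeks. Critical path: A → D → I.

Variance along critical path = 2.778 + 9.000 + 2.778 = 14.556; σ = √14.556 = 3.815 weeks.
Z = (38 − 34) / 3.815 = 1.048
P(T ≤ 38) = Φ(1.048) ≈ 0.853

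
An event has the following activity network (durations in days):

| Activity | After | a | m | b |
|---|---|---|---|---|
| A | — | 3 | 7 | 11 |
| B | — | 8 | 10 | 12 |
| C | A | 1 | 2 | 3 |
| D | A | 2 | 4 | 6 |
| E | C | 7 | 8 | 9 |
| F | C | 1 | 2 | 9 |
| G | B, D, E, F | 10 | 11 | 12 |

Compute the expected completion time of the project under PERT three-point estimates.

te_A = (3 + 4·7 + 11)/6 = 42/6 = 7
te_B = (8 + 4·10 + 12)/6 = 60/6 = 10
te_C = (1 + 4·2 + 3)/6 = 12/6 = 2
te_D = (2 + 4·4 + 6)/6 = 24/6 = 4
te_E = (7 + 4·8 + 9)/6 = 48/6 = 8
te_F = (1 + 4·2 + 9)/6 = 18/6 = 3
te_G = (10 + 4·11 + 12)/6 = 66/6 = 11

Forward pass:
ES_A = 0; EF_A = 7
ES_B = 0; EF_B = 10
ES_C = 7; EF_C = 7+2 = 9
ES_D = 7; EF_D = 7+4 = 11
ES_E = 9; EF_E = 9+8 = 17
ES_F = 9; EF_F = 9+3 = 12
ES_G = max(EF_B=10, EF_D=11, EF_E=17, EF_F=12) = 17; EF_G = 17+11 = 28
Expected project duration μ = 28 days. Critical path: A → C → E → G.

28 days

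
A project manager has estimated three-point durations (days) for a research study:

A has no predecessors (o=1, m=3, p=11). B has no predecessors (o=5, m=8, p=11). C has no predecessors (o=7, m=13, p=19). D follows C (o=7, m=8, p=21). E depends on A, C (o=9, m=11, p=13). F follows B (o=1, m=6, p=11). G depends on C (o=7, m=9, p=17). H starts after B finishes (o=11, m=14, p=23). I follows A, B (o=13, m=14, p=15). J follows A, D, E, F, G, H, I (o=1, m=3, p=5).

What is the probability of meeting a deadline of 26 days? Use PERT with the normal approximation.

0.326

te_A = (1 + 4·3 + 11)/6 = 24/6 = 4; σ²_A = ((11−1)/6)² = 2.778
te_B = (5 + 4·8 + 11)/6 = 48/6 = 8; σ²_B = ((11−5)/6)² = 1.000
te_C = (7 + 4·13 + 19)/6 = 78/6 = 13; σ²_C = ((19−7)/6)² = 4.000
te_D = (7 + 4·8 + 21)/6 = 60/6 = 10; σ²_D = ((21−7)/6)² = 5.444
te_E = (9 + 4·11 + 13)/6 = 66/6 = 11; σ²_E = ((13−9)/6)² = 0.444
te_F = (1 + 4·6 + 11)/6 = 36/6 = 6; σ²_F = ((11−1)/6)² = 2.778
te_G = (7 + 4·9 + 17)/6 = 60/6 = 10; σ²_G = ((17−7)/6)² = 2.778
te_H = (11 + 4·14 + 23)/6 = 90/6 = 15; σ²_H = ((23−11)/6)² = 4.000
te_I = (13 + 4·14 + 15)/6 = 84/6 = 14; σ²_I = ((15−13)/6)² = 0.111
te_J = (1 + 4·3 + 5)/6 = 18/6 = 3; σ²_J = ((5−1)/6)² = 0.444

Forward pass:
ES_A = 0; EF_A = 4
ES_B = 0; EF_B = 8
ES_C = 0; EF_C = 13
ES_D = 13; EF_D = 13+10 = 23
ES_E = max(EF_A=4, EF_C=13) = 13; EF_E = 13+11 = 24
ES_F = 8; EF_F = 8+6 = 14
ES_G = 13; EF_G = 13+10 = 23
ES_H = 8; EF_H = 8+15 = 23
ES_I = max(EF_A=4, EF_B=8) = 8; EF_I = 8+14 = 22
ES_J = max(EF_A=4, EF_D=23, EF_E=24, EF_F=14, EF_G=23, EF_H=23, EF_I=22) = 24; EF_J = 24+3 = 27
Expected project duration μ = 27 days. Critical path: C → E → J.

Variance along critical path = 4.000 + 0.444 + 0.444 = 4.889; σ = √4.889 = 2.211 days.
Z = (26 − 27) / 2.211 = -0.452
P(T ≤ 26) = Φ(-0.452) ≈ 0.326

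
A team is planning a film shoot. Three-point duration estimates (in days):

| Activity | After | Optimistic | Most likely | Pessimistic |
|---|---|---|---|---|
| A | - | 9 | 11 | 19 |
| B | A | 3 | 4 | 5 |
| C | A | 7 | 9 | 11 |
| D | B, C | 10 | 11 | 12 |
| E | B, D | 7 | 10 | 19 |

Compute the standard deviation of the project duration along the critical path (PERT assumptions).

te_A = (9 + 4·11 + 19)/6 = 72/6 = 12; σ²_A = ((19−9)/6)² = 2.778
te_B = (3 + 4·4 + 5)/6 = 24/6 = 4; σ²_B = ((5−3)/6)² = 0.111
te_C = (7 + 4·9 + 11)/6 = 54/6 = 9; σ²_C = ((11−7)/6)² = 0.444
te_D = (10 + 4·11 + 12)/6 = 66/6 = 11; σ²_D = ((12−10)/6)² = 0.111
te_E = (7 + 4·10 + 19)/6 = 66/6 = 11; σ²_E = ((19−7)/6)² = 4.000

Forward pass:
ES_A = 0; EF_A = 12
ES_B = 12; EF_B = 12+4 = 16
ES_C = 12; EF_C = 12+9 = 21
ES_D = max(EF_B=16, EF_C=21) = 21; EF_D = 21+11 = 32
ES_E = max(EF_B=16, EF_D=32) = 32; EF_E = 32+11 = 43
Expected project duration μ = 43 days. Critical path: A → C → D → E.

Variance along critical path = 2.778 + 0.444 + 0.111 + 4.000 = 7.333
σ = √7.333 = 2.708 days

2.71 days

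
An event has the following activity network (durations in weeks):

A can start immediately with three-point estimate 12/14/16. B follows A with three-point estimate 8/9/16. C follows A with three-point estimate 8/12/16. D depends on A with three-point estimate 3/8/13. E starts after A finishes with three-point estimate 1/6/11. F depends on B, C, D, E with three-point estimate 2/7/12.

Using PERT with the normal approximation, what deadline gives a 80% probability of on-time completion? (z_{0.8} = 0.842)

te_A = (12 + 4·14 + 16)/6 = 84/6 = 14; σ²_A = ((16−12)/6)² = 0.444
te_B = (8 + 4·9 + 16)/6 = 60/6 = 10; σ²_B = ((16−8)/6)² = 1.778
te_C = (8 + 4·12 + 16)/6 = 72/6 = 12; σ²_C = ((16−8)/6)² = 1.778
te_D = (3 + 4·8 + 13)/6 = 48/6 = 8; σ²_D = ((13−3)/6)² = 2.778
te_E = (1 + 4·6 + 11)/6 = 36/6 = 6; σ²_E = ((11−1)/6)² = 2.778
te_F = (2 + 4·7 + 12)/6 = 42/6 = 7; σ²_F = ((12−2)/6)² = 2.778

Forward pass:
ES_A = 0; EF_A = 14
ES_B = 14; EF_B = 14+10 = 24
ES_C = 14; EF_C = 14+12 = 26
ES_D = 14; EF_D = 14+8 = 22
ES_E = 14; EF_E = 14+6 = 20
ES_F = max(EF_B=24, EF_C=26, EF_D=22, EF_E=20) = 26; EF_F = 26+7 = 33
Expected project duration μ = 33 weeks. Critical path: A → C → F.

Variance along critical path = 0.444 + 1.778 + 2.778 = 5.000; σ = 2.236 weeks.
D = μ + z·σ = 33 + 0.842·2.236 = 34.9 weeks

34.9 weeks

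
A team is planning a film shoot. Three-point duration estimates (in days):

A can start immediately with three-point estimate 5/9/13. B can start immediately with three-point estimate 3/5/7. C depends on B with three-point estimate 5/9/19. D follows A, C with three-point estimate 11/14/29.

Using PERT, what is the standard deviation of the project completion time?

te_A = (5 + 4·9 + 13)/6 = 54/6 = 9; σ²_A = ((13−5)/6)² = 1.778
te_B = (3 + 4·5 + 7)/6 = 30/6 = 5; σ²_B = ((7−3)/6)² = 0.444
te_C = (5 + 4·9 + 19)/6 = 60/6 = 10; σ²_C = ((19−5)/6)² = 5.444
te_D = (11 + 4·14 + 29)/6 = 96/6 = 16; σ²_D = ((29−11)/6)² = 9.000

Forward pass:
ES_A = 0; EF_A = 9
ES_B = 0; EF_B = 5
ES_C = 5; EF_C = 5+10 = 15
ES_D = max(EF_A=9, EF_C=15) = 15; EF_D = 15+16 = 31
Expected project duration μ = 31 days. Critical path: B → C → D.

Variance along critical path = 0.444 + 5.444 + 9.000 = 14.889
σ = √14.889 = 3.859 days

3.86 days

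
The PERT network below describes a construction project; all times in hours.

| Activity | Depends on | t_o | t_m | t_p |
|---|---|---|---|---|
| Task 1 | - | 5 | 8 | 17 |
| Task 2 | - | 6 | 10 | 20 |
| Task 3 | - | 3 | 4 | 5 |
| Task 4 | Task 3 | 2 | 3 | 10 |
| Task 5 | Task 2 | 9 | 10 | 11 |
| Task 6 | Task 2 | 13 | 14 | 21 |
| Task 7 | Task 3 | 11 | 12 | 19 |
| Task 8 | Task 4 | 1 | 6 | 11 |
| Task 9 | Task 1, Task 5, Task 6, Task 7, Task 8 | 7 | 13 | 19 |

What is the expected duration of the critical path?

te_Task 1 = (5 + 4·8 + 17)/6 = 54/6 = 9
te_Task 2 = (6 + 4·10 + 20)/6 = 66/6 = 11
te_Task 3 = (3 + 4·4 + 5)/6 = 24/6 = 4
te_Task 4 = (2 + 4·3 + 10)/6 = 24/6 = 4
te_Task 5 = (9 + 4·10 + 11)/6 = 60/6 = 10
te_Task 6 = (13 + 4·14 + 21)/6 = 90/6 = 15
te_Task 7 = (11 + 4·12 + 19)/6 = 78/6 = 13
te_Task 8 = (1 + 4·6 + 11)/6 = 36/6 = 6
te_Task 9 = (7 + 4·13 + 19)/6 = 78/6 = 13

Forward pass:
ES_Task 1 = 0; EF_Task 1 = 9
ES_Task 2 = 0; EF_Task 2 = 11
ES_Task 3 = 0; EF_Task 3 = 4
ES_Task 4 = 4; EF_Task 4 = 4+4 = 8
ES_Task 5 = 11; EF_Task 5 = 11+10 = 21
ES_Task 6 = 11; EF_Task 6 = 11+15 = 26
ES_Task 7 = 4; EF_Task 7 = 4+13 = 17
ES_Task 8 = 8; EF_Task 8 = 8+6 = 14
ES_Task 9 = max(EF_Task 1=9, EF_Task 5=21, EF_Task 6=26, EF_Task 7=17, EF_Task 8=14) = 26; EF_Task 9 = 26+13 = 39
Expected project duration μ = 39 hours. Critical path: Task 2 → Task 6 → Task 9.

39 hours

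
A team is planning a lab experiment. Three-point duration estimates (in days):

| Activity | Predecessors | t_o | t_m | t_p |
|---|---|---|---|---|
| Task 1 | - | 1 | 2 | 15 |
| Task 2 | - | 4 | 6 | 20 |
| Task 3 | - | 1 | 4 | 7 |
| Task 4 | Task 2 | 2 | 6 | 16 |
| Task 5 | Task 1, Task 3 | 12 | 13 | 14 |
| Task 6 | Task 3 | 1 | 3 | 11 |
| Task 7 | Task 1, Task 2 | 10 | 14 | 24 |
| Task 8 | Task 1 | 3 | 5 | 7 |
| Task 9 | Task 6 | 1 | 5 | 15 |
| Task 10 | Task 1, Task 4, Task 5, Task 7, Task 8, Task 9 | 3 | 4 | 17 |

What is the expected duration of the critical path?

te_Task 1 = (1 + 4·2 + 15)/6 = 24/6 = 4
te_Task 2 = (4 + 4·6 + 20)/6 = 48/6 = 8
te_Task 3 = (1 + 4·4 + 7)/6 = 24/6 = 4
te_Task 4 = (2 + 4·6 + 16)/6 = 42/6 = 7
te_Task 5 = (12 + 4·13 + 14)/6 = 78/6 = 13
te_Task 6 = (1 + 4·3 + 11)/6 = 24/6 = 4
te_Task 7 = (10 + 4·14 + 24)/6 = 90/6 = 15
te_Task 8 = (3 + 4·5 + 7)/6 = 30/6 = 5
te_Task 9 = (1 + 4·5 + 15)/6 = 36/6 = 6
te_Task 10 = (3 + 4·4 + 17)/6 = 36/6 = 6

Forward pass:
ES_Task 1 = 0; EF_Task 1 = 4
ES_Task 2 = 0; EF_Task 2 = 8
ES_Task 3 = 0; EF_Task 3 = 4
ES_Task 4 = 8; EF_Task 4 = 8+7 = 15
ES_Task 5 = max(EF_Task 1=4, EF_Task 3=4) = 4; EF_Task 5 = 4+13 = 17
ES_Task 6 = 4; EF_Task 6 = 4+4 = 8
ES_Task 7 = max(EF_Task 1=4, EF_Task 2=8) = 8; EF_Task 7 = 8+15 = 23
ES_Task 8 = 4; EF_Task 8 = 4+5 = 9
ES_Task 9 = 8; EF_Task 9 = 8+6 = 14
ES_Task 10 = max(EF_Task 1=4, EF_Task 4=15, EF_Task 5=17, EF_Task 7=23, EF_Task 8=9, EF_Task 9=14) = 23; EF_Task 10 = 23+6 = 29
Expected project duration μ = 29 days. Critical path: Task 2 → Task 7 → Task 10.

29 days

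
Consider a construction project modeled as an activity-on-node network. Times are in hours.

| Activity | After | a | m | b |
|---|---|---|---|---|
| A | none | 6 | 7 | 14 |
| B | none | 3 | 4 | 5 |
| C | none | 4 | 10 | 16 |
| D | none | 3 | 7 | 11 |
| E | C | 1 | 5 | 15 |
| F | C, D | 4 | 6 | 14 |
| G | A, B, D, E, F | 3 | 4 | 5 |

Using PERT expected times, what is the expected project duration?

21 hours

te_A = (6 + 4·7 + 14)/6 = 48/6 = 8
te_B = (3 + 4·4 + 5)/6 = 24/6 = 4
te_C = (4 + 4·10 + 16)/6 = 60/6 = 10
te_D = (3 + 4·7 + 11)/6 = 42/6 = 7
te_E = (1 + 4·5 + 15)/6 = 36/6 = 6
te_F = (4 + 4·6 + 14)/6 = 42/6 = 7
te_G = (3 + 4·4 + 5)/6 = 24/6 = 4

Forward pass:
ES_A = 0; EF_A = 8
ES_B = 0; EF_B = 4
ES_C = 0; EF_C = 10
ES_D = 0; EF_D = 7
ES_E = 10; EF_E = 10+6 = 16
ES_F = max(EF_C=10, EF_D=7) = 10; EF_F = 10+7 = 17
ES_G = max(EF_A=8, EF_B=4, EF_D=7, EF_E=16, EF_F=17) = 17; EF_G = 17+4 = 21
Expected project duration μ = 21 hours. Critical path: C → F → G.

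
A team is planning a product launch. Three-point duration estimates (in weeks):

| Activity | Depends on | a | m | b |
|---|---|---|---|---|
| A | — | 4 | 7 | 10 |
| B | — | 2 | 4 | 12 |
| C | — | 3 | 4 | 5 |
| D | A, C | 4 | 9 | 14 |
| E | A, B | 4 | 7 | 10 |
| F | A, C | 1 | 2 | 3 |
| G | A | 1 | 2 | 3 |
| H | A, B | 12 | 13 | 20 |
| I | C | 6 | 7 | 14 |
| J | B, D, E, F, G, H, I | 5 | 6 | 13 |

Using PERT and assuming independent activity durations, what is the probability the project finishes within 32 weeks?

0.970

te_A = (4 + 4·7 + 10)/6 = 42/6 = 7; σ²_A = ((10−4)/6)² = 1.000
te_B = (2 + 4·4 + 12)/6 = 30/6 = 5; σ²_B = ((12−2)/6)² = 2.778
te_C = (3 + 4·4 + 5)/6 = 24/6 = 4; σ²_C = ((5−3)/6)² = 0.111
te_D = (4 + 4·9 + 14)/6 = 54/6 = 9; σ²_D = ((14−4)/6)² = 2.778
te_E = (4 + 4·7 + 10)/6 = 42/6 = 7; σ²_E = ((10−4)/6)² = 1.000
te_F = (1 + 4·2 + 3)/6 = 12/6 = 2; σ²_F = ((3−1)/6)² = 0.111
te_G = (1 + 4·2 + 3)/6 = 12/6 = 2; σ²_G = ((3−1)/6)² = 0.111
te_H = (12 + 4·13 + 20)/6 = 84/6 = 14; σ²_H = ((20−12)/6)² = 1.778
te_I = (6 + 4·7 + 14)/6 = 48/6 = 8; σ²_I = ((14−6)/6)² = 1.778
te_J = (5 + 4·6 + 13)/6 = 42/6 = 7; σ²_J = ((13−5)/6)² = 1.778

Forward pass:
ES_A = 0; EF_A = 7
ES_B = 0; EF_B = 5
ES_C = 0; EF_C = 4
ES_D = max(EF_A=7, EF_C=4) = 7; EF_D = 7+9 = 16
ES_E = max(EF_A=7, EF_B=5) = 7; EF_E = 7+7 = 14
ES_F = max(EF_A=7, EF_C=4) = 7; EF_F = 7+2 = 9
ES_G = 7; EF_G = 7+2 = 9
ES_H = max(EF_A=7, EF_B=5) = 7; EF_H = 7+14 = 21
ES_I = 4; EF_I = 4+8 = 12
ES_J = max(EF_B=5, EF_D=16, EF_E=14, EF_F=9, EF_G=9, EF_H=21, EF_I=12) = 21; EF_J = 21+7 = 28
Expected project duration μ = 28 weeks. Critical path: A → H → J.

Variance along critical path = 1.000 + 1.778 + 1.778 = 4.556; σ = √4.556 = 2.134 weeks.
Z = (32 − 28) / 2.134 = 1.874
P(T ≤ 32) = Φ(1.874) ≈ 0.970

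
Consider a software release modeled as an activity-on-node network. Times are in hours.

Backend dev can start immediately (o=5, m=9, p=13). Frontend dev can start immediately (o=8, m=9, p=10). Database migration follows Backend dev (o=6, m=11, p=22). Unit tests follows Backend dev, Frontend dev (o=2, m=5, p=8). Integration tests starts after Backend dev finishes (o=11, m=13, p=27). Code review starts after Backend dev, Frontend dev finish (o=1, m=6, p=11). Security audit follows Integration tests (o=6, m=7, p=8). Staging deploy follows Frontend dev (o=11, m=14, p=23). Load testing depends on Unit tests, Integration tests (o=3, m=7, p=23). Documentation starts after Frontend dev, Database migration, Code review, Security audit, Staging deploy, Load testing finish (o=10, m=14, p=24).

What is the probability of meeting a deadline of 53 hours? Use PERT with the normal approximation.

te_Backend dev = (5 + 4·9 + 13)/6 = 54/6 = 9; σ²_Backend dev = ((13−5)/6)² = 1.778
te_Frontend dev = (8 + 4·9 + 10)/6 = 54/6 = 9; σ²_Frontend dev = ((10−8)/6)² = 0.111
te_Database migration = (6 + 4·11 + 22)/6 = 72/6 = 12; σ²_Database migration = ((22−6)/6)² = 7.111
te_Unit tests = (2 + 4·5 + 8)/6 = 30/6 = 5; σ²_Unit tests = ((8−2)/6)² = 1.000
te_Integration tests = (11 + 4·13 + 27)/6 = 90/6 = 15; σ²_Integration tests = ((27−11)/6)² = 7.111
te_Code review = (1 + 4·6 + 11)/6 = 36/6 = 6; σ²_Code review = ((11−1)/6)² = 2.778
te_Security audit = (6 + 4·7 + 8)/6 = 42/6 = 7; σ²_Security audit = ((8−6)/6)² = 0.111
te_Staging deploy = (11 + 4·14 + 23)/6 = 90/6 = 15; σ²_Staging deploy = ((23−11)/6)² = 4.000
te_Load testing = (3 + 4·7 + 23)/6 = 54/6 = 9; σ²_Load testing = ((23−3)/6)² = 11.111
te_Documentation = (10 + 4·14 + 24)/6 = 90/6 = 15; σ²_Documentation = ((24−10)/6)² = 5.444

Forward pass:
ES_Backend dev = 0; EF_Backend dev = 9
ES_Frontend dev = 0; EF_Frontend dev = 9
ES_Database migration = 9; EF_Database migration = 9+12 = 21
ES_Unit tests = max(EF_Backend dev=9, EF_Frontend dev=9) = 9; EF_Unit tests = 9+5 = 14
ES_Integration tests = 9; EF_Integration tests = 9+15 = 24
ES_Code review = max(EF_Backend dev=9, EF_Frontend dev=9) = 9; EF_Code review = 9+6 = 15
ES_Security audit = 24; EF_Security audit = 24+7 = 31
ES_Staging deploy = 9; EF_Staging deploy = 9+15 = 24
ES_Load testing = max(EF_Unit tests=14, EF_Integration tests=24) = 24; EF_Load testing = 24+9 = 33
ES_Documentation = max(EF_Frontend dev=9, EF_Database migration=21, EF_Code review=15, EF_Security audit=31, EF_Staging deploy=24, EF_Load testing=33) = 33; EF_Documentation = 33+15 = 48
Expected project duration μ = 48 hours. Critical path: Backend dev → Integration tests → Load testing → Documentation.

Variance along critical path = 1.778 + 7.111 + 11.111 + 5.444 = 25.444; σ = √25.444 = 5.044 hours.
Z = (53 − 48) / 5.044 = 0.991
P(T ≤ 53) = Φ(0.991) ≈ 0.839

0.839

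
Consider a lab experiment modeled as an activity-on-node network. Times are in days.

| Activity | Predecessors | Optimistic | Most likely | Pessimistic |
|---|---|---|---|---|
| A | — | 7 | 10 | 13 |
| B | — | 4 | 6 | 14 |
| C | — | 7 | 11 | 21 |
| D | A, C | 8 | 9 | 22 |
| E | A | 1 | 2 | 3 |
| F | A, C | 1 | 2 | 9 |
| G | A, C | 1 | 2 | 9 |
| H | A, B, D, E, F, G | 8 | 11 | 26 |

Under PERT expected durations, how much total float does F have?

8 days

te_A = (7 + 4·10 + 13)/6 = 60/6 = 10
te_B = (4 + 4·6 + 14)/6 = 42/6 = 7
te_C = (7 + 4·11 + 21)/6 = 72/6 = 12
te_D = (8 + 4·9 + 22)/6 = 66/6 = 11
te_E = (1 + 4·2 + 3)/6 = 12/6 = 2
te_F = (1 + 4·2 + 9)/6 = 18/6 = 3
te_G = (1 + 4·2 + 9)/6 = 18/6 = 3
te_H = (8 + 4·11 + 26)/6 = 78/6 = 13

Forward pass:
ES_A = 0; EF_A = 10
ES_B = 0; EF_B = 7
ES_C = 0; EF_C = 12
ES_D = max(EF_A=10, EF_C=12) = 12; EF_D = 12+11 = 23
ES_E = 10; EF_E = 10+2 = 12
ES_F = max(EF_A=10, EF_C=12) = 12; EF_F = 12+3 = 15
ES_G = max(EF_A=10, EF_C=12) = 12; EF_G = 12+3 = 15
ES_H = max(EF_A=10, EF_B=7, EF_D=23, EF_E=12, EF_F=15, EF_G=15) = 23; EF_H = 23+13 = 36
Expected project duration μ = 36 days. Critical path: C → D → H.

Backward pass:
LF_H = 36; LS_H = 36−13 = 23
LF_G = LS_H = 23; LS_G = 23−3 = 20
LF_F = LS_H = 23; LS_F = 23−3 = 20
LF_E = LS_H = 23; LS_E = 23−2 = 21
LF_D = LS_H = 23; LS_D = 23−11 = 12
LF_C = min(LS_D=12, LS_F=20, LS_G=20) = 12; LS_C = 12−12 = 0
LF_B = LS_H = 23; LS_B = 23−7 = 16
LF_A = min(LS_D=12, LS_E=21, LS_F=20, LS_G=20, LS_H=23) = 12; LS_A = 12−10 = 2
Slack_F = LS_F − ES_F = 20 − 12 = 8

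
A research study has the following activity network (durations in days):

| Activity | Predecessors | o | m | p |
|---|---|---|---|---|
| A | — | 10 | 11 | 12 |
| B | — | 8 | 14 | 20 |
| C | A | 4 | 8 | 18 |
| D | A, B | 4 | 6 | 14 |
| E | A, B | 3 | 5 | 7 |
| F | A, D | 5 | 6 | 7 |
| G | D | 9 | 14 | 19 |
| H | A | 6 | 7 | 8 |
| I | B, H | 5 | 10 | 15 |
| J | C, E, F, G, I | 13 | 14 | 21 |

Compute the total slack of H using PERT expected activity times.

te_A = (10 + 4·11 + 12)/6 = 66/6 = 11
te_B = (8 + 4·14 + 20)/6 = 84/6 = 14
te_C = (4 + 4·8 + 18)/6 = 54/6 = 9
te_D = (4 + 4·6 + 14)/6 = 42/6 = 7
te_E = (3 + 4·5 + 7)/6 = 30/6 = 5
te_F = (5 + 4·6 + 7)/6 = 36/6 = 6
te_G = (9 + 4·14 + 19)/6 = 84/6 = 14
te_H = (6 + 4·7 + 8)/6 = 42/6 = 7
te_I = (5 + 4·10 + 15)/6 = 60/6 = 10
te_J = (13 + 4·14 + 21)/6 = 90/6 = 15

Forward pass:
ES_A = 0; EF_A = 11
ES_B = 0; EF_B = 14
ES_C = 11; EF_C = 11+9 = 20
ES_D = max(EF_A=11, EF_B=14) = 14; EF_D = 14+7 = 21
ES_E = max(EF_A=11, EF_B=14) = 14; EF_E = 14+5 = 19
ES_F = max(EF_A=11, EF_D=21) = 21; EF_F = 21+6 = 27
ES_G = 21; EF_G = 21+14 = 35
ES_H = 11; EF_H = 11+7 = 18
ES_I = max(EF_B=14, EF_H=18) = 18; EF_I = 18+10 = 28
ES_J = max(EF_C=20, EF_E=19, EF_F=27, EF_G=35, EF_I=28) = 35; EF_J = 35+15 = 50
Expected project duration μ = 50 days. Critical path: B → D → G → J.

Backward pass:
LF_J = 50; LS_J = 50−15 = 35
LF_I = LS_J = 35; LS_I = 35−10 = 25
LF_H = LS_I = 25; LS_H = 25−7 = 18
LF_G = LS_J = 35; LS_G = 35−14 = 21
LF_F = LS_J = 35; LS_F = 35−6 = 29
LF_E = LS_J = 35; LS_E = 35−5 = 30
LF_D = min(LS_F=29, LS_G=21) = 21; LS_D = 21−7 = 14
LF_C = LS_J = 35; LS_C = 35−9 = 26
LF_B = min(LS_D=14, LS_E=30, LS_I=25) = 14; LS_B = 14−14 = 0
LF_A = min(LS_C=26, LS_D=14, LS_E=30, LS_F=29, LS_H=18) = 14; LS_A = 14−11 = 3
Slack_H = LS_H − ES_H = 18 − 11 = 7

7 days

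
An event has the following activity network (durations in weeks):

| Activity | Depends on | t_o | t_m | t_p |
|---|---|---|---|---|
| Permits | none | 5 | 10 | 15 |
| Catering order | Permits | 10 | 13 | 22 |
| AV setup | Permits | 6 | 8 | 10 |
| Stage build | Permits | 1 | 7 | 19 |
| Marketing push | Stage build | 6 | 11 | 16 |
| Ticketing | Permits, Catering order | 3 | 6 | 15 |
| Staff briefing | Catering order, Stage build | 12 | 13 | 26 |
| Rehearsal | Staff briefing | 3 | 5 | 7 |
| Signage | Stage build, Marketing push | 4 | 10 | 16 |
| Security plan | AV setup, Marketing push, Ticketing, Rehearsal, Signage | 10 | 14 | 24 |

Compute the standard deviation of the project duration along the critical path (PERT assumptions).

te_Permits = (5 + 4·10 + 15)/6 = 60/6 = 10; σ²_Permits = ((15−5)/6)² = 2.778
te_Catering order = (10 + 4·13 + 22)/6 = 84/6 = 14; σ²_Catering order = ((22−10)/6)² = 4.000
te_AV setup = (6 + 4·8 + 10)/6 = 48/6 = 8; σ²_AV setup = ((10−6)/6)² = 0.444
te_Stage build = (1 + 4·7 + 19)/6 = 48/6 = 8; σ²_Stage build = ((19−1)/6)² = 9.000
te_Marketing push = (6 + 4·11 + 16)/6 = 66/6 = 11; σ²_Marketing push = ((16−6)/6)² = 2.778
te_Ticketing = (3 + 4·6 + 15)/6 = 42/6 = 7; σ²_Ticketing = ((15−3)/6)² = 4.000
te_Staff briefing = (12 + 4·13 + 26)/6 = 90/6 = 15; σ²_Staff briefing = ((26−12)/6)² = 5.444
te_Rehearsal = (3 + 4·5 + 7)/6 = 30/6 = 5; σ²_Rehearsal = ((7−3)/6)² = 0.444
te_Signage = (4 + 4·10 + 16)/6 = 60/6 = 10; σ²_Signage = ((16−4)/6)² = 4.000
te_Security plan = (10 + 4·14 + 24)/6 = 90/6 = 15; σ²_Security plan = ((24−10)/6)² = 5.444

Forward pass:
ES_Permits = 0; EF_Permits = 10
ES_Catering order = 10; EF_Catering order = 10+14 = 24
ES_AV setup = 10; EF_AV setup = 10+8 = 18
ES_Stage build = 10; EF_Stage build = 10+8 = 18
ES_Marketing push = 18; EF_Marketing push = 18+11 = 29
ES_Ticketing = max(EF_Permits=10, EF_Catering order=24) = 24; EF_Ticketing = 24+7 = 31
ES_Staff briefing = max(EF_Catering order=24, EF_Stage build=18) = 24; EF_Staff briefing = 24+15 = 39
ES_Rehearsal = 39; EF_Rehearsal = 39+5 = 44
ES_Signage = max(EF_Stage build=18, EF_Marketing push=29) = 29; EF_Signage = 29+10 = 39
ES_Security plan = max(EF_AV setup=18, EF_Marketing push=29, EF_Ticketing=31, EF_Rehearsal=44, EF_Signage=39) = 44; EF_Security plan = 44+15 = 59
Expected project duration μ = 59 weeks. Critical path: Permits → Catering order → Staff briefing → Rehearsal → Security plan.

Variance along critical path = 2.778 + 4.000 + 5.444 + 0.444 + 5.444 = 18.111
σ = √18.111 = 4.256 weeks

4.26 weeks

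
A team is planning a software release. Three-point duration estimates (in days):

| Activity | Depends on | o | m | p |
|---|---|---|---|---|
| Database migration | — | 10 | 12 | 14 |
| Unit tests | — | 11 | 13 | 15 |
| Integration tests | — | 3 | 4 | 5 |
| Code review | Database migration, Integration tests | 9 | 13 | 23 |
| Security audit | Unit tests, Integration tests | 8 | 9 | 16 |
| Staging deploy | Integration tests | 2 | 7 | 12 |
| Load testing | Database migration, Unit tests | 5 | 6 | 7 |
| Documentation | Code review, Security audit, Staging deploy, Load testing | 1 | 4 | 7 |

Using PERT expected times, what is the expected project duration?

te_Database migration = (10 + 4·12 + 14)/6 = 72/6 = 12
te_Unit tests = (11 + 4·13 + 15)/6 = 78/6 = 13
te_Integration tests = (3 + 4·4 + 5)/6 = 24/6 = 4
te_Code review = (9 + 4·13 + 23)/6 = 84/6 = 14
te_Security audit = (8 + 4·9 + 16)/6 = 60/6 = 10
te_Staging deploy = (2 + 4·7 + 12)/6 = 42/6 = 7
te_Load testing = (5 + 4·6 + 7)/6 = 36/6 = 6
te_Documentation = (1 + 4·4 + 7)/6 = 24/6 = 4

Forward pass:
ES_Database migration = 0; EF_Database migration = 12
ES_Unit tests = 0; EF_Unit tests = 13
ES_Integration tests = 0; EF_Integration tests = 4
ES_Code review = max(EF_Database migration=12, EF_Integration tests=4) = 12; EF_Code review = 12+14 = 26
ES_Security audit = max(EF_Unit tests=13, EF_Integration tests=4) = 13; EF_Security audit = 13+10 = 23
ES_Staging deploy = 4; EF_Staging deploy = 4+7 = 11
ES_Load testing = max(EF_Database migration=12, EF_Unit tests=13) = 13; EF_Load testing = 13+6 = 19
ES_Documentation = max(EF_Code review=26, EF_Security audit=23, EF_Staging deploy=11, EF_Load testing=19) = 26; EF_Documentation = 26+4 = 30
Expected project duration μ = 30 days. Critical path: Database migration → Code review → Documentation.

30 days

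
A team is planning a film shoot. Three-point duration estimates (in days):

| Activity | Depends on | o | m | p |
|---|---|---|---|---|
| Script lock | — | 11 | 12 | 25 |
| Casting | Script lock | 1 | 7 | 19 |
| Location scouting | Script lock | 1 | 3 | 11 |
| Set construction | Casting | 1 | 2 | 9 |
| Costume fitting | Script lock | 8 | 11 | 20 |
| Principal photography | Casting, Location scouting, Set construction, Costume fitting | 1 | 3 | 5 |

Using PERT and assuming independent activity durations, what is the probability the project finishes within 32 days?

te_Script lock = (11 + 4·12 + 25)/6 = 84/6 = 14; σ²_Script lock = ((25−11)/6)² = 5.444
te_Casting = (1 + 4·7 + 19)/6 = 48/6 = 8; σ²_Casting = ((19−1)/6)² = 9.000
te_Location scouting = (1 + 4·3 + 11)/6 = 24/6 = 4; σ²_Location scouting = ((11−1)/6)² = 2.778
te_Set construction = (1 + 4·2 + 9)/6 = 18/6 = 3; σ²_Set construction = ((9−1)/6)² = 1.778
te_Costume fitting = (8 + 4·11 + 20)/6 = 72/6 = 12; σ²_Costume fitting = ((20−8)/6)² = 4.000
te_Principal photography = (1 + 4·3 + 5)/6 = 18/6 = 3; σ²_Principal photography = ((5−1)/6)² = 0.444

Forward pass:
ES_Script lock = 0; EF_Script lock = 14
ES_Casting = 14; EF_Casting = 14+8 = 22
ES_Location scouting = 14; EF_Location scouting = 14+4 = 18
ES_Set construction = 22; EF_Set construction = 22+3 = 25
ES_Costume fitting = 14; EF_Costume fitting = 14+12 = 26
ES_Principal photography = max(EF_Casting=22, EF_Location scouting=18, EF_Set construction=25, EF_Costume fitting=26) = 26; EF_Principal photography = 26+3 = 29
Expected project duration μ = 29 days. Critical path: Script lock → Costume fitting → Principal photography.

Variance along critical path = 5.444 + 4.000 + 0.444 = 9.889; σ = √9.889 = 3.145 days.
Z = (32 − 29) / 3.145 = 0.954
P(T ≤ 32) = Φ(0.954) ≈ 0.830

0.830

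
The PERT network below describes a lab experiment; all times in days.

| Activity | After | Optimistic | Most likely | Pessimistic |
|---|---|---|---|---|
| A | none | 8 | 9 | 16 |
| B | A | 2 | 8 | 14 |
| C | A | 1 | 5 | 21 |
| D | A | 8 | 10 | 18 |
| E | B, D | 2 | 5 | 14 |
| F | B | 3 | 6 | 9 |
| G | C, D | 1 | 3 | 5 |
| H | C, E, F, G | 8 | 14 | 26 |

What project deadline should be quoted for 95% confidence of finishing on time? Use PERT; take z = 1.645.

48.9 days

te_A = (8 + 4·9 + 16)/6 = 60/6 = 10; σ²_A = ((16−8)/6)² = 1.778
te_B = (2 + 4·8 + 14)/6 = 48/6 = 8; σ²_B = ((14−2)/6)² = 4.000
te_C = (1 + 4·5 + 21)/6 = 42/6 = 7; σ²_C = ((21−1)/6)² = 11.111
te_D = (8 + 4·10 + 18)/6 = 66/6 = 11; σ²_D = ((18−8)/6)² = 2.778
te_E = (2 + 4·5 + 14)/6 = 36/6 = 6; σ²_E = ((14−2)/6)² = 4.000
te_F = (3 + 4·6 + 9)/6 = 36/6 = 6; σ²_F = ((9−3)/6)² = 1.000
te_G = (1 + 4·3 + 5)/6 = 18/6 = 3; σ²_G = ((5−1)/6)² = 0.444
te_H = (8 + 4·14 + 26)/6 = 90/6 = 15; σ²_H = ((26−8)/6)² = 9.000

Forward pass:
ES_A = 0; EF_A = 10
ES_B = 10; EF_B = 10+8 = 18
ES_C = 10; EF_C = 10+7 = 17
ES_D = 10; EF_D = 10+11 = 21
ES_E = max(EF_B=18, EF_D=21) = 21; EF_E = 21+6 = 27
ES_F = 18; EF_F = 18+6 = 24
ES_G = max(EF_C=17, EF_D=21) = 21; EF_G = 21+3 = 24
ES_H = max(EF_C=17, EF_E=27, EF_F=24, EF_G=24) = 27; EF_H = 27+15 = 42
Expected project duration μ = 42 days. Critical path: A → D → E → H.

Variance along critical path = 1.778 + 2.778 + 4.000 + 9.000 = 17.556; σ = 4.190 days.
D = μ + z·σ = 42 + 1.645·4.190 = 48.9 days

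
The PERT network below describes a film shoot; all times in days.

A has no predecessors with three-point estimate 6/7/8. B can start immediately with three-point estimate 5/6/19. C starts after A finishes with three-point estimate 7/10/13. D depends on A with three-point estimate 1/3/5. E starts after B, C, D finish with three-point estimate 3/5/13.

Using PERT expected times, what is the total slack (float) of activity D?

te_A = (6 + 4·7 + 8)/6 = 42/6 = 7
te_B = (5 + 4·6 + 19)/6 = 48/6 = 8
te_C = (7 + 4·10 + 13)/6 = 60/6 = 10
te_D = (1 + 4·3 + 5)/6 = 18/6 = 3
te_E = (3 + 4·5 + 13)/6 = 36/6 = 6

Forward pass:
ES_A = 0; EF_A = 7
ES_B = 0; EF_B = 8
ES_C = 7; EF_C = 7+10 = 17
ES_D = 7; EF_D = 7+3 = 10
ES_E = max(EF_B=8, EF_C=17, EF_D=10) = 17; EF_E = 17+6 = 23
Expected project duration μ = 23 days. Critical path: A → C → E.

Backward pass:
LF_E = 23; LS_E = 23−6 = 17
LF_D = LS_E = 17; LS_D = 17−3 = 14
LF_C = LS_E = 17; LS_C = 17−10 = 7
LF_B = LS_E = 17; LS_B = 17−8 = 9
LF_A = min(LS_C=7, LS_D=14) = 7; LS_A = 7−7 = 0
Slack_D = LS_D − ES_D = 14 − 7 = 7

7 days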